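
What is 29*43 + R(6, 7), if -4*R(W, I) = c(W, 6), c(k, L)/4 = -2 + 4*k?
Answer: 1225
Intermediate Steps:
c(k, L) = -8 + 16*k (c(k, L) = 4*(-2 + 4*k) = -8 + 16*k)
R(W, I) = 2 - 4*W (R(W, I) = -(-8 + 16*W)/4 = 2 - 4*W)
29*43 + R(6, 7) = 29*43 + (2 - 4*6) = 1247 + (2 - 24) = 1247 - 22 = 1225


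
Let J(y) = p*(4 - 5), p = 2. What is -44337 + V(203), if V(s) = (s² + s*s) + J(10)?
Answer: 38079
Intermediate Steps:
J(y) = -2 (J(y) = 2*(4 - 5) = 2*(-1) = -2)
V(s) = -2 + 2*s² (V(s) = (s² + s*s) - 2 = (s² + s²) - 2 = 2*s² - 2 = -2 + 2*s²)
-44337 + V(203) = -44337 + (-2 + 2*203²) = -44337 + (-2 + 2*41209) = -44337 + (-2 + 82418) = -44337 + 82416 = 38079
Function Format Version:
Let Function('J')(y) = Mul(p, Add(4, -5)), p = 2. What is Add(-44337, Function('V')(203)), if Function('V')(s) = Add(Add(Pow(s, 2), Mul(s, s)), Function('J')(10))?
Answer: 38079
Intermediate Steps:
Function('J')(y) = -2 (Function('J')(y) = Mul(2, Add(4, -5)) = Mul(2, -1) = -2)
Function('V')(s) = Add(-2, Mul(2, Pow(s, 2))) (Function('V')(s) = Add(Add(Pow(s, 2), Mul(s, s)), -2) = Add(Add(Pow(s, 2), Pow(s, 2)), -2) = Add(Mul(2, Pow(s, 2)), -2) = Add(-2, Mul(2, Pow(s, 2))))
Add(-44337, Function('V')(203)) = Add(-44337, Add(-2, Mul(2, Pow(203, 2)))) = Add(-44337, Add(-2, Mul(2, 41209))) = Add(-44337, Add(-2, 82418)) = Add(-44337, 82416) = 38079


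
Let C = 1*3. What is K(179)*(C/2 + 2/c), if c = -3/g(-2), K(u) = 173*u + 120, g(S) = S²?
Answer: -217609/6 ≈ -36268.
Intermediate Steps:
C = 3
K(u) = 120 + 173*u
c = -¾ (c = -3/((-2)²) = -3/4 = -3*¼ = -¾ ≈ -0.75000)
K(179)*(C/2 + 2/c) = (120 + 173*179)*(3/2 + 2/(-¾)) = (120 + 30967)*(3*(½) + 2*(-4/3)) = 31087*(3/2 - 8/3) = 31087*(-7/6) = -217609/6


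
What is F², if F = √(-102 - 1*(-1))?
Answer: -101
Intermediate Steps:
F = I*√101 (F = √(-102 + 1) = √(-101) = I*√101 ≈ 10.05*I)
F² = (I*√101)² = -101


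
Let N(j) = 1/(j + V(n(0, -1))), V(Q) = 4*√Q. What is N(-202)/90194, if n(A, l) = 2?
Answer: -101/1838694884 - √2/919347442 ≈ -5.6469e-8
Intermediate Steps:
N(j) = 1/(j + 4*√2)
N(-202)/90194 = 1/(-202 + 4*√2*90194) = (1/90194)/(-202 + 4*√2) = 1/(90194*(-202 + 4*√2))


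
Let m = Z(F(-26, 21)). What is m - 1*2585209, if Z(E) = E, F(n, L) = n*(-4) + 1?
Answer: -2585104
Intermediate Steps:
F(n, L) = 1 - 4*n (F(n, L) = -4*n + 1 = 1 - 4*n)
m = 105 (m = 1 - 4*(-26) = 1 + 104 = 105)
m - 1*2585209 = 105 - 1*2585209 = 105 - 2585209 = -2585104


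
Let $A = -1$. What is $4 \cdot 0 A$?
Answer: $0$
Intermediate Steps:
$4 \cdot 0 A = 4 \cdot 0 \left(-1\right) = 0 \left(-1\right) = 0$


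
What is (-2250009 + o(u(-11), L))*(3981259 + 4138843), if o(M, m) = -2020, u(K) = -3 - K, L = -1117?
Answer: -18286705186958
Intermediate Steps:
(-2250009 + o(u(-11), L))*(3981259 + 4138843) = (-2250009 - 2020)*(3981259 + 4138843) = -2252029*8120102 = -18286705186958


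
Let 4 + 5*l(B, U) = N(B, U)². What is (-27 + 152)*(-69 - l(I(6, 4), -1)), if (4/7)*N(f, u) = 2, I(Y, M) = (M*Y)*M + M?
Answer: -35325/4 ≈ -8831.3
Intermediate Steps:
I(Y, M) = M + Y*M² (I(Y, M) = Y*M² + M = M + Y*M²)
N(f, u) = 7/2 (N(f, u) = (7/4)*2 = 7/2)
l(B, U) = 33/20 (l(B, U) = -⅘ + (7/2)²/5 = -⅘ + (⅕)*(49/4) = -⅘ + 49/20 = 33/20)
(-27 + 152)*(-69 - l(I(6, 4), -1)) = (-27 + 152)*(-69 - 1*33/20) = 125*(-69 - 33/20) = 125*(-1413/20) = -35325/4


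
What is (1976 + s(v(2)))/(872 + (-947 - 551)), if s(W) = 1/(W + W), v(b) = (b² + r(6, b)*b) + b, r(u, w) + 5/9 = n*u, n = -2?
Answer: -679735/215344 ≈ -3.1565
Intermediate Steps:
r(u, w) = -5/9 - 2*u
v(b) = b² - 104*b/9 (v(b) = (b² + (-5/9 - 2*6)*b) + b = (b² + (-5/9 - 12)*b) + b = (b² - 113*b/9) + b = b² - 104*b/9)
s(W) = 1/(2*W)
(1976 + s(v(2)))/(872 + (-947 - 551)) = (1976 + 1/(2*(((⅑)*2*(-104 + 9*2)))))/(872 + (-947 - 551)) = (1976 + 1/(2*(((⅑)*2*(-104 + 18)))))/(872 - 1498) = (1976 + 1/(2*(((⅑)*2*(-86)))))/(-626) = (1976 + 1/(2*(-172/9)))*(-1/626) = (1976 + (½)*(-9/172))*(-1/626) = (1976 - 9/344)*(-1/626) = (679735/344)*(-1/626) = -679735/215344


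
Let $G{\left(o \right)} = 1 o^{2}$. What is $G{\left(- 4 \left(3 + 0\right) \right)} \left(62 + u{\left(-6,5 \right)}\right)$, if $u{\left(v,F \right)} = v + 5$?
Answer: $8784$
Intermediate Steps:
$u{\left(v,F \right)} = 5 + v$
$G{\left(o \right)} = o^{2}$
$G{\left(- 4 \left(3 + 0\right) \right)} \left(62 + u{\left(-6,5 \right)}\right) = \left(- 4 \left(3 + 0\right)\right)^{2} \left(62 + \left(5 - 6\right)\right) = \left(\left(-4\right) 3\right)^{2} \left(62 - 1\right) = \left(-12\right)^{2} \cdot 61 = 144 \cdot 61 = 8784$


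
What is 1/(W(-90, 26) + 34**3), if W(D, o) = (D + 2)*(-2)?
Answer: 1/39480 ≈ 2.5329e-5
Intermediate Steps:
W(D, o) = -4 - 2*D (W(D, o) = (2 + D)*(-2) = -4 - 2*D)
1/(W(-90, 26) + 34**3) = 1/((-4 - 2*(-90)) + 34**3) = 1/((-4 + 180) + 39304) = 1/(176 + 39304) = 1/39480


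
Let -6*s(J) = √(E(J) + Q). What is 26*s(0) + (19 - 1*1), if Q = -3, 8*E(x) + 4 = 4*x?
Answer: 18 - 13*I*√14/6 ≈ 18.0 - 8.1069*I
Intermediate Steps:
E(x) = -½ + x/2 (E(x) = -½ + (4*x)/8 = -½ + x/2)
s(J) = -√(-7/2 + J/2)/6 (s(J) = -√((-½ + J/2) - 3)/6 = -√(-7/2 + J/2)/6)
26*s(0) + (19 - 1*1) = 26*(-√(-14 + 2*0)/12) + (19 - 1*1) = 26*(-√(-14 + 0)/12) + (19 - 1) = 26*(-I*√14/12) + 18 = -13*I*√14/6 + 18 = 18 - 13*I*√14/6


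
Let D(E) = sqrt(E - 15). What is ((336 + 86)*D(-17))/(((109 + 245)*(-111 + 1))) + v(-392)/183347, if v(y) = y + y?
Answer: -784/183347 - 422*I*sqrt(2)/9735 ≈ -0.004276 - 0.061304*I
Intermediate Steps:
D(E) = sqrt(-15 + E)
v(y) = 2*y
((336 + 86)*D(-17))/(((109 + 245)*(-111 + 1))) + v(-392)/183347 = ((336 + 86)*sqrt(-15 - 17))/(((109 + 245)*(-111 + 1))) + (2*(-392))/183347 = (422*sqrt(-32))/((354*(-110))) - 784*1/183347 = (422*(4*I*sqrt(2)))/(-38940) - 784/183347 = (1688*I*sqrt(2))*(-1/38940) - 784/183347 = -422*I*sqrt(2)/9735 - 784/183347 = -784/183347 - 422*I*sqrt(2)/9735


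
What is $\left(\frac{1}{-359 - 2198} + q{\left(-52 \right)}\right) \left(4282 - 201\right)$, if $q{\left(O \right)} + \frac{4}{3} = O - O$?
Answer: $- \frac{41752711}{7671} \approx -5442.9$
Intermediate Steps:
$q{\left(O \right)} = - \frac{4}{3}$ ($q{\left(O \right)} = - \frac{4}{3} + \left(O - O\right) = - \frac{4}{3} + 0 = - \frac{4}{3}$)
$\left(\frac{1}{-359 - 2198} + q{\left(-52 \right)}\right) \left(4282 - 201\right) = \left(\frac{1}{-359 - 2198} - \frac{4}{3}\right) \left(4282 - 201\right) = \left(\frac{1}{-2557} - \frac{4}{3}\right) 4081 = \left(- \frac{1}{2557} - \frac{4}{3}\right) 4081 = \left(- \frac{10231}{7671}\right) 4081 = - \frac{41752711}{7671}$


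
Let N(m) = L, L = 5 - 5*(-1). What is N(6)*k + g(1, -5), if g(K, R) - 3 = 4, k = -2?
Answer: -13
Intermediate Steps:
g(K, R) = 7 (g(K, R) = 3 + 4 = 7)
L = 10 (L = 5 + 5 = 10)
N(m) = 10
N(6)*k + g(1, -5) = 10*(-2) + 7 = -20 + 7 = -13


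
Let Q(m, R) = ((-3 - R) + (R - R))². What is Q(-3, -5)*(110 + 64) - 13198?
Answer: -12502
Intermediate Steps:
Q(m, R) = (-3 - R)² (Q(m, R) = ((-3 - R) + 0)² = (-3 - R)²)
Q(-3, -5)*(110 + 64) - 13198 = (3 - 5)²*(110 + 64) - 13198 = (-2)²*174 - 13198 = 4*174 - 13198 = 696 - 13198 = -12502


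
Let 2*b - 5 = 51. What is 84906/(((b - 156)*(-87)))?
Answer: 14151/1856 ≈ 7.6245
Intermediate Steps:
b = 28 (b = 5/2 + (1/2)*51 = 5/2 + 51/2 = 28)
84906/(((b - 156)*(-87))) = 84906/(((28 - 156)*(-87))) = 84906/((-128*(-87))) = 84906/11136 = 84906*(1/11136) = 14151/1856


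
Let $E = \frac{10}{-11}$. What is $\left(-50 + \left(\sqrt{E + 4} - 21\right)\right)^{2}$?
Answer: $\frac{\left(781 - \sqrt{374}\right)^{2}}{121} \approx 4794.4$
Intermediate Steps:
$E = - \frac{10}{11}$ ($E = 10 \left(- \frac{1}{11}\right) = - \frac{10}{11} \approx -0.90909$)
$\left(-50 + \left(\sqrt{E + 4} - 21\right)\right)^{2} = \left(-50 + \left(\sqrt{- \frac{10}{11} + 4} - 21\right)\right)^{2} = \left(-50 - \left(21 - \sqrt{\frac{34}{11}}\right)\right)^{2} = \left(-50 - \left(21 - \frac{\sqrt{374}}{11}\right)\right)^{2} = \left(-71 + \frac{\sqrt{374}}{11}\right)^{2}$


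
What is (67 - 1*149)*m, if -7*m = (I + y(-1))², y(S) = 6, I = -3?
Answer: 738/7 ≈ 105.43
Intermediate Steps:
m = -9/7 (m = -(-3 + 6)²/7 = -⅐*3² = -⅐*9 = -9/7 ≈ -1.2857)
(67 - 1*149)*m = (67 - 1*149)*(-9/7) = (67 - 149)*(-9/7) = -82*(-9/7) = 738/7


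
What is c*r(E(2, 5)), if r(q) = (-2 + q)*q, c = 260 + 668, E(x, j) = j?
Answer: 13920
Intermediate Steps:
c = 928
r(q) = q*(-2 + q)
c*r(E(2, 5)) = 928*(5*(-2 + 5)) = 928*(5*3) = 928*15 = 13920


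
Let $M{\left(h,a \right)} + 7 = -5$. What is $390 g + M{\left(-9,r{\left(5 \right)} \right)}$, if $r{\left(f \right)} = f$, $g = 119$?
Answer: $46398$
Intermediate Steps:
$M{\left(h,a \right)} = -12$ ($M{\left(h,a \right)} = -7 - 5 = -12$)
$390 g + M{\left(-9,r{\left(5 \right)} \right)} = 390 \cdot 119 - 12 = 46410 - 12 = 46398$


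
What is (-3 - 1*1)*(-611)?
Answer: 2444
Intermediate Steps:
(-3 - 1*1)*(-611) = (-3 - 1)*(-611) = -4*(-611) = 2444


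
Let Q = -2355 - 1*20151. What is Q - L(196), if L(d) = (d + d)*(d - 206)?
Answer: -18586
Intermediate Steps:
L(d) = 2*d*(-206 + d) (L(d) = (2*d)*(-206 + d) = 2*d*(-206 + d))
Q = -22506 (Q = -2355 - 20151 = -22506)
Q - L(196) = -22506 - 2*196*(-206 + 196) = -22506 - 2*196*(-10) = -22506 - 1*(-3920) = -22506 + 3920 = -18586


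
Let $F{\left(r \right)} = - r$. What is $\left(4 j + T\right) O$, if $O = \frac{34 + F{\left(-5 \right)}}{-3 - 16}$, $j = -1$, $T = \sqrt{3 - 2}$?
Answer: $\frac{117}{19} \approx 6.1579$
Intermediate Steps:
$T = 1$ ($T = \sqrt{1} = 1$)
$O = - \frac{39}{19}$ ($O = \frac{34 - -5}{-3 - 16} = \frac{34 + 5}{-19} = 39 \left(- \frac{1}{19}\right) = - \frac{39}{19} \approx -2.0526$)
$\left(4 j + T\right) O = \left(4 \left(-1\right) + 1\right) \left(- \frac{39}{19}\right) = \left(-4 + 1\right) \left(- \frac{39}{19}\right) = \left(-3\right) \left(- \frac{39}{19}\right) = \frac{117}{19}$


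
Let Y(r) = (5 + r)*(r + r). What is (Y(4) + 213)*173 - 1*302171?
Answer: -252866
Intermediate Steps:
Y(r) = 2*r*(5 + r) (Y(r) = (5 + r)*(2*r) = 2*r*(5 + r))
(Y(4) + 213)*173 - 1*302171 = (2*4*(5 + 4) + 213)*173 - 1*302171 = (2*4*9 + 213)*173 - 302171 = (72 + 213)*173 - 302171 = 285*173 - 302171 = 49305 - 302171 = -252866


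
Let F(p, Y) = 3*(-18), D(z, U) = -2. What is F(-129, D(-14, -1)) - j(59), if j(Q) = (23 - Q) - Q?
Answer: 41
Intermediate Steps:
F(p, Y) = -54
j(Q) = 23 - 2*Q
F(-129, D(-14, -1)) - j(59) = -54 - (23 - 2*59) = -54 - (23 - 118) = -54 - 1*(-95) = -54 + 95 = 41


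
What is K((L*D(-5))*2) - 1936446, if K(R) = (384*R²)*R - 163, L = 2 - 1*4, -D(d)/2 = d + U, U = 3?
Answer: -3509473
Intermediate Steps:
D(d) = -6 - 2*d (D(d) = -2*(d + 3) = -2*(3 + d) = -6 - 2*d)
L = -2 (L = 2 - 4 = -2)
K(R) = -163 + 384*R³ (K(R) = 384*R³ - 163 = -163 + 384*R³)
K((L*D(-5))*2) - 1936446 = (-163 + 384*(-2*(-6 - 2*(-5))*2)³) - 1936446 = (-163 + 384*(-2*(-6 + 10)*2)³) - 1936446 = (-163 + 384*(-2*4*2)³) - 1936446 = (-163 + 384*(-8*2)³) - 1936446 = (-163 + 384*(-16)³) - 1936446 = (-163 + 384*(-4096)) - 1936446 = (-163 - 1572864) - 1936446 = -1573027 - 1936446 = -3509473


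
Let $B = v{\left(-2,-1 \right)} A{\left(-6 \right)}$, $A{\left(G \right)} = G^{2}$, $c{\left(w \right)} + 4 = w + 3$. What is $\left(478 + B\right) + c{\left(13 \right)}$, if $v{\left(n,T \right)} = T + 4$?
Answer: $598$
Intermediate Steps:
$c{\left(w \right)} = -1 + w$ ($c{\left(w \right)} = -4 + \left(w + 3\right) = -4 + \left(3 + w\right) = -1 + w$)
$v{\left(n,T \right)} = 4 + T$
$B = 108$ ($B = \left(4 - 1\right) \left(-6\right)^{2} = 3 \cdot 36 = 108$)
$\left(478 + B\right) + c{\left(13 \right)} = \left(478 + 108\right) + \left(-1 + 13\right) = 586 + 12 = 598$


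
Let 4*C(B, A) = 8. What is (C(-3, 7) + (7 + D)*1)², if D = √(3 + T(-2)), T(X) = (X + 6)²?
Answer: (9 + √19)² ≈ 178.46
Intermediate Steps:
T(X) = (6 + X)²
D = √19 (D = √(3 + (6 - 2)²) = √(3 + 4²) = √(3 + 16) = √19 ≈ 4.3589)
C(B, A) = 2 (C(B, A) = (¼)*8 = 2)
(C(-3, 7) + (7 + D)*1)² = (2 + (7 + √19)*1)² = (2 + (7 + √19))² = (9 + √19)²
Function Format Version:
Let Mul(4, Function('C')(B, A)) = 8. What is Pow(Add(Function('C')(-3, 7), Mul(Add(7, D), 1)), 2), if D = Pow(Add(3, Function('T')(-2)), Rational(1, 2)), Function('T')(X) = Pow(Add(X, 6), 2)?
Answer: Pow(Add(9, Pow(19, Rational(1, 2))), 2) ≈ 178.46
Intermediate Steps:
Function('T')(X) = Pow(Add(6, X), 2)
D = Pow(19, Rational(1, 2)) (D = Pow(Add(3, Pow(Add(6, -2), 2)), Rational(1, 2)) = Pow(Add(3, Pow(4, 2)), Rational(1, 2)) = Pow(Add(3, 16), Rational(1, 2)) = Pow(19, Rational(1, 2)) ≈ 4.3589)
Function('C')(B, A) = 2 (Function('C')(B, A) = Mul(Rational(1, 4), 8) = 2)
Pow(Add(Function('C')(-3, 7), Mul(Add(7, D), 1)), 2) = Pow(Add(2, Mul(Add(7, Pow(19, Rational(1, 2))), 1)), 2) = Pow(Add(2, Add(7, Pow(19, Rational(1, 2)))), 2) = Pow(Add(9, Pow(19, Rational(1, 2))), 2)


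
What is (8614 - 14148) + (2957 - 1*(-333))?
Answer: -2244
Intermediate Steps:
(8614 - 14148) + (2957 - 1*(-333)) = -5534 + (2957 + 333) = -5534 + 3290 = -2244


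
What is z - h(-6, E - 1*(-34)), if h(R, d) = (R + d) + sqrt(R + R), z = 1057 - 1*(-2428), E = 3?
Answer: 3454 - 2*I*sqrt(3) ≈ 3454.0 - 3.4641*I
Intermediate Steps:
z = 3485 (z = 1057 + 2428 = 3485)
h(R, d) = R + d + sqrt(2)*sqrt(R) (h(R, d) = (R + d) + sqrt(2*R) = (R + d) + sqrt(2)*sqrt(R) = R + d + sqrt(2)*sqrt(R))
z - h(-6, E - 1*(-34)) = 3485 - (-6 + (3 - 1*(-34)) + sqrt(2)*sqrt(-6)) = 3485 - (-6 + (3 + 34) + sqrt(2)*(I*sqrt(6))) = 3485 - (-6 + 37 + 2*I*sqrt(3)) = 3485 - (31 + 2*I*sqrt(3)) = 3485 + (-31 - 2*I*sqrt(3)) = 3454 - 2*I*sqrt(3)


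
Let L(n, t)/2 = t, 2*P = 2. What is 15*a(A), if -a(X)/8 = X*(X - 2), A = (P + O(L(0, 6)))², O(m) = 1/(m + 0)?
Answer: 100555/864 ≈ 116.38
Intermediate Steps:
P = 1 (P = (½)*2 = 1)
L(n, t) = 2*t
O(m) = 1/m
A = 169/144 (A = (1 + 1/(2*6))² = (1 + 1/12)² = (13/12)² = 169/144 ≈ 1.1736)
a(X) = -8*X*(-2 + X) (a(X) = -8*X*(X - 2) = -8*X*(-2 + X))
15*a(A) = 15*(8*(169/144)*(2 - 1*169/144)) = 15*(8*(169/144)*(2 - 169/144)) = 15*(8*(169/144)*(119/144)) = 15*(20111/2592) = 100555/864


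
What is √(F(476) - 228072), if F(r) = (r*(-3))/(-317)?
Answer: 102*I*√2202833/317 ≈ 477.56*I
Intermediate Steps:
F(r) = 3*r/317 (F(r) = -3*r*(-1/317) = 3*r/317)
√(F(476) - 228072) = √((3/317)*476 - 228072) = √(1428/317 - 228072) = √(-72297396/317) = 102*I*√2202833/317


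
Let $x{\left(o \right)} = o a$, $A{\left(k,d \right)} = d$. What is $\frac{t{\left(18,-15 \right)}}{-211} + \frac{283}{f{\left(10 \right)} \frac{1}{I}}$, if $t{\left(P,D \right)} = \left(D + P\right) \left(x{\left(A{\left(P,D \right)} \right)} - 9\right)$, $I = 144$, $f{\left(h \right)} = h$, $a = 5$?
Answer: $\frac{4300596}{1055} \approx 4076.4$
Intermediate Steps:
$x{\left(o \right)} = 5 o$ ($x{\left(o \right)} = o 5 = 5 o$)
$t{\left(P,D \right)} = \left(-9 + 5 D\right) \left(D + P\right)$ ($t{\left(P,D \right)} = \left(D + P\right) \left(5 D - 9\right) = \left(D + P\right) \left(-9 + 5 D\right) = \left(-9 + 5 D\right) \left(D + P\right)$)
$\frac{t{\left(18,-15 \right)}}{-211} + \frac{283}{f{\left(10 \right)} \frac{1}{I}} = \frac{\left(-9\right) \left(-15\right) - 162 + 5 \left(-15\right)^{2} + 5 \left(-15\right) 18}{-211} + \frac{283}{10 \cdot \frac{1}{144}} = \left(135 - 162 + 5 \cdot 225 - 1350\right) \left(- \frac{1}{211}\right) + \frac{283}{10 \cdot \frac{1}{144}} = \left(135 - 162 + 1125 - 1350\right) \left(- \frac{1}{211}\right) + \frac{283}{\frac{5}{72}} = \left(-252\right) \left(- \frac{1}{211}\right) + 283 \cdot \frac{72}{5} = \frac{252}{211} + \frac{20376}{5} = \frac{4300596}{1055}$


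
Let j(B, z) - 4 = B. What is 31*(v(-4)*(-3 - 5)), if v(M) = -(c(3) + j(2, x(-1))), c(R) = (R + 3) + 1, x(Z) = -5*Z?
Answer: 3224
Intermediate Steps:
j(B, z) = 4 + B
c(R) = 4 + R (c(R) = (3 + R) + 1 = 4 + R)
v(M) = -13 (v(M) = -((4 + 3) + (4 + 2)) = -(7 + 6) = -1*13 = -13)
31*(v(-4)*(-3 - 5)) = 31*(-13*(-3 - 5)) = 31*(-13*(-8)) = 31*104 = 3224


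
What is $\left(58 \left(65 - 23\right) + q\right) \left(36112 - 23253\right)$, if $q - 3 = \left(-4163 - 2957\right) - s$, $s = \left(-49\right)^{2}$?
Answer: $-91067438$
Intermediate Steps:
$s = 2401$
$q = -9518$ ($q = 3 - 9521 = -9518$)
$\left(58 \left(65 - 23\right) + q\right) \left(36112 - 23253\right) = \left(58 \left(65 - 23\right) - 9518\right) \left(36112 - 23253\right) = \left(58 \cdot 42 - 9518\right) 12859 = \left(2436 - 9518\right) 12859 = \left(-7082\right) 12859 = -91067438$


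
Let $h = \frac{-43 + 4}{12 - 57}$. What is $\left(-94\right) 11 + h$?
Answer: $- \frac{15497}{15} \approx -1033.1$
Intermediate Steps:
$h = \frac{13}{15}$ ($h = - \frac{39}{-45} = \left(-39\right) \left(- \frac{1}{45}\right) = \frac{13}{15} \approx 0.86667$)
$\left(-94\right) 11 + h = \left(-94\right) 11 + \frac{13}{15} = -1034 + \frac{13}{15} = - \frac{15497}{15}$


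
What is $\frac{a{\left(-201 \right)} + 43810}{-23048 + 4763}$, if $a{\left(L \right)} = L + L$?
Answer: $- \frac{43408}{18285} \approx -2.374$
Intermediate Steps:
$a{\left(L \right)} = 2 L$
$\frac{a{\left(-201 \right)} + 43810}{-23048 + 4763} = \frac{2 \left(-201\right) + 43810}{-23048 + 4763} = \frac{-402 + 43810}{-18285} = 43408 \left(- \frac{1}{18285}\right) = - \frac{43408}{18285}$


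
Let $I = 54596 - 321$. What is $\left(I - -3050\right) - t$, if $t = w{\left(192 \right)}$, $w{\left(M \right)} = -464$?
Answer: $57789$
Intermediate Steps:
$I = 54275$
$t = -464$
$\left(I - -3050\right) - t = \left(54275 - -3050\right) - -464 = \left(54275 + 3050\right) + 464 = 57325 + 464 = 57789$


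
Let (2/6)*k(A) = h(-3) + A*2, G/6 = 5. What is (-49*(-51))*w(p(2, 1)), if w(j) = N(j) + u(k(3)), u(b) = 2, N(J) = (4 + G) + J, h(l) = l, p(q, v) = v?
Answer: 92463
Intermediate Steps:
G = 30 (G = 6*5 = 30)
N(J) = 34 + J (N(J) = (4 + 30) + J = 34 + J)
k(A) = -9 + 6*A (k(A) = 3*(-3 + A*2) = 3*(-3 + 2*A) = -9 + 6*A)
w(j) = 36 + j (w(j) = (34 + j) + 2 = 36 + j)
(-49*(-51))*w(p(2, 1)) = (-49*(-51))*(36 + 1) = 2499*37 = 92463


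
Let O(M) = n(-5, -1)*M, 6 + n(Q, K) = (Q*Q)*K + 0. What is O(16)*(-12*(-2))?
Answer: -11904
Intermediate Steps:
n(Q, K) = -6 + K*Q² (n(Q, K) = -6 + ((Q*Q)*K + 0) = -6 + (Q²*K + 0) = -6 + (K*Q² + 0) = -6 + K*Q²)
O(M) = -31*M (O(M) = (-6 - 1*(-5)²)*M = (-6 - 1*25)*M = (-6 - 25)*M = -31*M)
O(16)*(-12*(-2)) = (-31*16)*(-12*(-2)) = -496*24 = -11904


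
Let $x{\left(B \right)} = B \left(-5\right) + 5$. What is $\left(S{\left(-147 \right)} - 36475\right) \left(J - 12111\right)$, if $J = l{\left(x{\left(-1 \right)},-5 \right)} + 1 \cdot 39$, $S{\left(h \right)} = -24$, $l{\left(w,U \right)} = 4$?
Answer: $440469932$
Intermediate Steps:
$x{\left(B \right)} = 5 - 5 B$ ($x{\left(B \right)} = - 5 B + 5 = 5 - 5 B$)
$J = 43$ ($J = 4 + 1 \cdot 39 = 4 + 39 = 43$)
$\left(S{\left(-147 \right)} - 36475\right) \left(J - 12111\right) = \left(-24 - 36475\right) \left(43 - 12111\right) = \left(-36499\right) \left(-12068\right) = 440469932$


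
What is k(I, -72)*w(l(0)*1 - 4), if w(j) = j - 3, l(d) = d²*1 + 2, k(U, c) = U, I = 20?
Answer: -100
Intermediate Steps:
l(d) = 2 + d² (l(d) = d² + 2 = 2 + d²)
w(j) = -3 + j
k(I, -72)*w(l(0)*1 - 4) = 20*(-3 + ((2 + 0²)*1 - 4)) = 20*(-3 + ((2 + 0)*1 - 4)) = 20*(-3 + (2*1 - 4)) = 20*(-3 + (2 - 4)) = 20*(-3 - 2) = 20*(-5) = -100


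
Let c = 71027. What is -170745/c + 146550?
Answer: 10408836105/71027 ≈ 1.4655e+5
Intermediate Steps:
-170745/c + 146550 = -170745/71027 + 146550 = 10408836105/71027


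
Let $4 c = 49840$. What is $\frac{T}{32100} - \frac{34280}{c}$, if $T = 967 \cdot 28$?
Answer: $- \frac{9537763}{4999575} \approx -1.9077$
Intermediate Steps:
$c = 12460$ ($c = \frac{1}{4} \cdot 49840 = 12460$)
$T = 27076$
$\frac{T}{32100} - \frac{34280}{c} = \frac{27076}{32100} - \frac{34280}{12460} = 27076 \cdot \frac{1}{32100} - \frac{1714}{623} = \frac{6769}{8025} - \frac{1714}{623} = - \frac{9537763}{4999575}$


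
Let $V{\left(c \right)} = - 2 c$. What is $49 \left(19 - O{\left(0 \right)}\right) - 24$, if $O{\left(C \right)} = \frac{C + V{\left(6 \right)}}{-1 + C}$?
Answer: $319$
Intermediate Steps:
$O{\left(C \right)} = \frac{-12 + C}{-1 + C}$ ($O{\left(C \right)} = \frac{C - 12}{-1 + C} = \frac{-12 + C}{-1 + C}$)
$49 \left(19 - O{\left(0 \right)}\right) - 24 = 49 \left(19 - \frac{-12 + 0}{-1 + 0}\right) - 24 = 49 \left(19 - \frac{1}{-1} \left(-12\right)\right) - 24 = 49 \left(19 - \left(-1\right) \left(-12\right)\right) - 24 = 49 \left(19 - 12\right) - 24 = 49 \cdot 7 - 24 = 343 - 24 = 319$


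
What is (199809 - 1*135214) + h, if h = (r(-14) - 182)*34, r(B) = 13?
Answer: 58849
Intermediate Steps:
h = -5746 (h = (13 - 182)*34 = -169*34 = -5746)
(199809 - 1*135214) + h = (199809 - 1*135214) - 5746 = (199809 - 135214) - 5746 = 64595 - 5746 = 58849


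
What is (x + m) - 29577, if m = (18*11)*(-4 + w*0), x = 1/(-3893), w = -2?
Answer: -118226518/3893 ≈ -30369.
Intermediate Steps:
x = -1/3893 ≈ -0.00025687
m = -792 (m = (18*11)*(-4 - 2*0) = 198*(-4 + 0) = 198*(-4) = -792)
(x + m) - 29577 = (-1/3893 - 792) - 29577 = -3083257/3893 - 29577 = -118226518/3893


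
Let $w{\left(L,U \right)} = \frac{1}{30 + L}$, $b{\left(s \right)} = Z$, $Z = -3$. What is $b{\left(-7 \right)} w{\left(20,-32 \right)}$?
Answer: $- \frac{3}{50} \approx -0.06$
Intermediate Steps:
$b{\left(s \right)} = -3$
$b{\left(-7 \right)} w{\left(20,-32 \right)} = - \frac{3}{30 + 20} = - \frac{3}{50}$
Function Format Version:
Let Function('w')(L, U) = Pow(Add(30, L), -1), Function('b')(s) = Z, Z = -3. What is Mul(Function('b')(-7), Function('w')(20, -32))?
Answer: Rational(-3, 50) ≈ -0.060000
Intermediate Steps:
Function('b')(s) = -3
Mul(Function('b')(-7), Function('w')(20, -32)) = Mul(-3, Pow(Add(30, 20), -1)) = Mul(-3, Pow(50, -1)) = Mul(-3, Rational(1, 50)) = Rational(-3, 50)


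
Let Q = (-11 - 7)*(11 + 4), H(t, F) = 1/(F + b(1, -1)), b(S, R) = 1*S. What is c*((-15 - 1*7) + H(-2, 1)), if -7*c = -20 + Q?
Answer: -6235/7 ≈ -890.71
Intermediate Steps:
b(S, R) = S
H(t, F) = 1/(1 + F) (H(t, F) = 1/(F + 1) = 1/(1 + F))
Q = -270 (Q = -18*15 = -270)
c = 290/7 (c = -(-20 - 270)/7 = -⅐*(-290) = 290/7 ≈ 41.429)
c*((-15 - 1*7) + H(-2, 1)) = 290*((-15 - 1*7) + 1/(1 + 1))/7 = 290*((-15 - 7) + 1/2)/7 = 290*(-22 + ½)/7 = (290/7)*(-43/2) = -6235/7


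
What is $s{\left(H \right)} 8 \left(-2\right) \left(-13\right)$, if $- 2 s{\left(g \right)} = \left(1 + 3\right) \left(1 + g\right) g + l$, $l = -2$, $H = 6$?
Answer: $-17264$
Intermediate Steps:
$s{\left(g \right)} = 1 - \frac{g \left(4 + 4 g\right)}{2}$ ($s{\left(g \right)} = - \frac{\left(1 + 3\right) \left(1 + g\right) g - 2}{2} = - \frac{4 \left(1 + g\right) g - 2}{2} = - \frac{\left(4 + 4 g\right) g - 2}{2} = - \frac{g \left(4 + 4 g\right) - 2}{2} = - \frac{-2 + g \left(4 + 4 g\right)}{2} = 1 - \frac{g \left(4 + 4 g\right)}{2}$)
$s{\left(H \right)} 8 \left(-2\right) \left(-13\right) = \left(1 - 12 - 2 \cdot 6^{2}\right) 8 \left(-2\right) \left(-13\right) = \left(1 - 12 - 72\right) \left(-16\right) \left(-13\right) = \left(-83\right) \left(-16\right) \left(-13\right) = 1328 \left(-13\right) = -17264$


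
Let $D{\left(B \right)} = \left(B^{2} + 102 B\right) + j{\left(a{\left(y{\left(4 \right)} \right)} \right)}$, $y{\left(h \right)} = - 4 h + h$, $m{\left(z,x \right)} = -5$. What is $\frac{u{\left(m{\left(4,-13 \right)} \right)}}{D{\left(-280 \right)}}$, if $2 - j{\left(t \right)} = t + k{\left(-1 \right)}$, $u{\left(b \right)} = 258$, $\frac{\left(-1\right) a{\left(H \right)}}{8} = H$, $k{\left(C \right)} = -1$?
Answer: $\frac{258}{49747} \approx 0.0051862$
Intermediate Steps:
$y{\left(h \right)} = - 3 h$
$a{\left(H \right)} = - 8 H$
$j{\left(t \right)} = 3 - t$ ($j{\left(t \right)} = 2 - \left(t - 1\right) = 2 - \left(-1 + t\right) = 3 - t$)
$D{\left(B \right)} = -93 + B^{2} + 102 B$ ($D{\left(B \right)} = \left(B^{2} + 102 B\right) + \left(3 - - 8 \left(\left(-3\right) 4\right)\right) = \left(B^{2} + 102 B\right) + \left(3 - \left(-8\right) \left(-12\right)\right) = \left(B^{2} + 102 B\right) + \left(3 - 96\right) = \left(B^{2} + 102 B\right) - 93 = -93 + B^{2} + 102 B$)
$\frac{u{\left(m{\left(4,-13 \right)} \right)}}{D{\left(-280 \right)}} = \frac{258}{-93 + \left(-280\right)^{2} + 102 \left(-280\right)} = \frac{258}{-93 + 78400 - 28560} = \frac{258}{49747}$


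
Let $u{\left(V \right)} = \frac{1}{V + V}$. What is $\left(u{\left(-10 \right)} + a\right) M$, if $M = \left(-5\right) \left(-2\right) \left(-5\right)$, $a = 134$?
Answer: $- \frac{13395}{2} \approx -6697.5$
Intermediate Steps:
$u{\left(V \right)} = \frac{1}{2 V}$
$M = -50$ ($M = 10 \left(-5\right) = -50$)
$\left(u{\left(-10 \right)} + a\right) M = \left(\frac{1}{2 \left(-10\right)} + 134\right) \left(-50\right) = \left(\frac{1}{2} \left(- \frac{1}{10}\right) + 134\right) \left(-50\right) = \left(- \frac{1}{20} + 134\right) \left(-50\right) = \frac{2679}{20} \left(-50\right) = - \frac{13395}{2}$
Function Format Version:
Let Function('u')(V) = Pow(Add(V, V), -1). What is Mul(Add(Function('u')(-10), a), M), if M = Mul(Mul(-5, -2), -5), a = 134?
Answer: Rational(-13395, 2) ≈ -6697.5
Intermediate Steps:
Function('u')(V) = Mul(Rational(1, 2), Pow(V, -1)) (Function('u')(V) = Pow(Mul(2, V), -1) = Mul(Rational(1, 2), Pow(V, -1)))
M = -50 (M = Mul(10, -5) = -50)
Mul(Add(Function('u')(-10), a), M) = Mul(Add(Mul(Rational(1, 2), Pow(-10, -1)), 134), -50) = Mul(Add(Mul(Rational(1, 2), Rational(-1, 10)), 134), -50) = Mul(Add(Rational(-1, 20), 134), -50) = Mul(Rational(2679, 20), -50) = Rational(-13395, 2)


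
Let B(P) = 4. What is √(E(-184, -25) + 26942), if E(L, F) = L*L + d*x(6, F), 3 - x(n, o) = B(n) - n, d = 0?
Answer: √60798 ≈ 246.57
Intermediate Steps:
x(n, o) = -1 + n (x(n, o) = 3 - (4 - n) = 3 + (-4 + n) = -1 + n)
E(L, F) = L² (E(L, F) = L*L + 0*(-1 + 6) = L² + 0*5 = L² + 0 = L²)
√(E(-184, -25) + 26942) = √((-184)² + 26942) = √(33856 + 26942) = √60798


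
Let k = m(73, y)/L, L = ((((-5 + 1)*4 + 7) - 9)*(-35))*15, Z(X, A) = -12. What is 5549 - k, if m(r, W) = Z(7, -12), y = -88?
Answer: 8739677/1575 ≈ 5549.0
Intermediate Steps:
m(r, W) = -12
L = 9450 (L = (((-4*4 + 7) - 9)*(-35))*15 = (((-16 + 7) - 9)*(-35))*15 = ((-9 - 9)*(-35))*15 = -18*(-35)*15 = 630*15 = 9450)
k = -2/1575 (k = -12/9450 = -12*1/9450 = -2/1575 ≈ -0.0012698)
5549 - k = 5549 - 1*(-2/1575) = 5549 + 2/1575 = 8739677/1575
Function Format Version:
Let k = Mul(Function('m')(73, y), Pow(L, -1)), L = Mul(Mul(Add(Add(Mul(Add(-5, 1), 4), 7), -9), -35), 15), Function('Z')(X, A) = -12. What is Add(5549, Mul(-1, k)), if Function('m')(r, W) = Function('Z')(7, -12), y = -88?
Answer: Rational(8739677, 1575) ≈ 5549.0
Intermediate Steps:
Function('m')(r, W) = -12
L = 9450 (L = Mul(Mul(Add(Add(Mul(-4, 4), 7), -9), -35), 15) = Mul(Mul(Add(Add(-16, 7), -9), -35), 15) = Mul(Mul(Add(-9, -9), -35), 15) = Mul(Mul(-18, -35), 15) = Mul(630, 15) = 9450)
k = Rational(-2, 1575) (k = Mul(-12, Pow(9450, -1)) = Mul(-12, Rational(1, 9450)) = Rational(-2, 1575) ≈ -0.0012698)
Add(5549, Mul(-1, k)) = Add(5549, Mul(-1, Rational(-2, 1575))) = Add(5549, Rational(2, 1575)) = Rational(8739677, 1575)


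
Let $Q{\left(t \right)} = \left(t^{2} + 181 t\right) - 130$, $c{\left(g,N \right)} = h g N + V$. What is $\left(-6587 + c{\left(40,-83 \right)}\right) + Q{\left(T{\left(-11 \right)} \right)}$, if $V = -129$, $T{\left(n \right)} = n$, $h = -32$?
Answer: $97524$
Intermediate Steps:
$c{\left(g,N \right)} = -129 - 32 N g$ ($c{\left(g,N \right)} = - 32 g N - 129 = - 32 N g - 129 = -129 - 32 N g$)
$Q{\left(t \right)} = -130 + t^{2} + 181 t$
$\left(-6587 + c{\left(40,-83 \right)}\right) + Q{\left(T{\left(-11 \right)} \right)} = \left(-6587 - \left(129 - 106240\right)\right) + \left(-130 + \left(-11\right)^{2} + 181 \left(-11\right)\right) = \left(-6587 + \left(-129 + 106240\right)\right) - 2000 = \left(-6587 + 106111\right) - 2000 = 99524 - 2000 = 97524$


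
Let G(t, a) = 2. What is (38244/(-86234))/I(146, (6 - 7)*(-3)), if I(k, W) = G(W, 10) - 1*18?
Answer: 9561/344936 ≈ 0.027718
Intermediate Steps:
I(k, W) = -16 (I(k, W) = 2 - 1*18 = 2 - 18 = -16)
(38244/(-86234))/I(146, (6 - 7)*(-3)) = (38244/(-86234))/(-16) = (38244*(-1/86234))*(-1/16) = -19122/43117*(-1/16) = 9561/344936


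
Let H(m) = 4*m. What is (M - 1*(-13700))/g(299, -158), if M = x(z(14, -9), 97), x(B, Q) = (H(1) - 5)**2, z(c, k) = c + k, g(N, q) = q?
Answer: -13701/158 ≈ -86.715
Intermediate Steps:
x(B, Q) = 1 (x(B, Q) = (4*1 - 5)**2 = (4 - 5)**2 = (-1)**2 = 1)
M = 1
(M - 1*(-13700))/g(299, -158) = (1 - 1*(-13700))/(-158) = (1 + 13700)*(-1/158) = 13701*(-1/158) = -13701/158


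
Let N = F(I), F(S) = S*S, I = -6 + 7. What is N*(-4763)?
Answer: -4763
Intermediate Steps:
I = 1
F(S) = S²
N = 1 (N = 1² = 1)
N*(-4763) = 1*(-4763) = -4763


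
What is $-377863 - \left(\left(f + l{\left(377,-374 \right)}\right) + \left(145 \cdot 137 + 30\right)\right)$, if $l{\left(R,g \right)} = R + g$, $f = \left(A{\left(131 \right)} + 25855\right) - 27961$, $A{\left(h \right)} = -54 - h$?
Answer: $-395470$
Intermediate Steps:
$f = -2291$ ($f = \left(\left(-54 - 131\right) + 25855\right) - 27961 = \left(-185 + 25855\right) - 27961 = 25670 - 27961 = -2291$)
$-377863 - \left(\left(f + l{\left(377,-374 \right)}\right) + \left(145 \cdot 137 + 30\right)\right) = -377863 - \left(\left(-2291 + \left(377 - 374\right)\right) + \left(145 \cdot 137 + 30\right)\right) = -377863 - \left(\left(-2291 + 3\right) + \left(19865 + 30\right)\right) = -377863 - \left(-2288 + 19895\right) = -377863 - 17607 = -395470$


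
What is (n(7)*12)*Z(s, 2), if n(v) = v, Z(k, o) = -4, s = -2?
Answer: -336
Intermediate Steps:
(n(7)*12)*Z(s, 2) = (7*12)*(-4) = 84*(-4) = -336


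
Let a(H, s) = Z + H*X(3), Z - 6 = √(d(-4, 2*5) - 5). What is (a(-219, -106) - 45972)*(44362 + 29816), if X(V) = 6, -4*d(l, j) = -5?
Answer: -3507135840 + 37089*I*√15 ≈ -3.5071e+9 + 1.4365e+5*I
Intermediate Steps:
d(l, j) = 5/4 (d(l, j) = -¼*(-5) = 5/4)
Z = 6 + I*√15/2 (Z = 6 + √(5/4 - 5) = 6 + √(-15/4) = 6 + I*√15/2 ≈ 6.0 + 1.9365*I)
a(H, s) = 6 + 6*H + I*√15/2 (a(H, s) = (6 + I*√15/2) + H*6 = (6 + I*√15/2) + 6*H = 6 + 6*H + I*√15/2)
(a(-219, -106) - 45972)*(44362 + 29816) = ((6 + 6*(-219) + I*√15/2) - 45972)*(44362 + 29816) = ((6 - 1314 + I*√15/2) - 45972)*74178 = ((-1308 + I*√15/2) - 45972)*74178 = (-47280 + I*√15/2)*74178 = -3507135840 + 37089*I*√15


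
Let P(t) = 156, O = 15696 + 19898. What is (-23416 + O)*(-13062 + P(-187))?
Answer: -157169268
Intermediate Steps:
O = 35594
(-23416 + O)*(-13062 + P(-187)) = (-23416 + 35594)*(-13062 + 156) = 12178*(-12906) = -157169268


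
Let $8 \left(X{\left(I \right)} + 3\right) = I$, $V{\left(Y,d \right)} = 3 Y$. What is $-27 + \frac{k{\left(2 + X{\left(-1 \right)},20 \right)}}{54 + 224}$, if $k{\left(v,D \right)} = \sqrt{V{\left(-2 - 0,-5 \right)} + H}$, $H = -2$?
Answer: $-27 + \frac{i \sqrt{2}}{139} \approx -27.0 + 0.010174 i$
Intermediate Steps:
$X{\left(I \right)} = -3 + \frac{I}{8}$
$k{\left(v,D \right)} = 2 i \sqrt{2}$ ($k{\left(v,D \right)} = \sqrt{3 \left(-2 - 0\right) - 2} = \sqrt{3 \left(-2 + 0\right) - 2} = \sqrt{3 \left(-2\right) - 2} = \sqrt{-6 - 2} = \sqrt{-8} = 2 i \sqrt{2}$)
$-27 + \frac{k{\left(2 + X{\left(-1 \right)},20 \right)}}{54 + 224} = -27 + \frac{2 i \sqrt{2}}{54 + 224} = -27 + \frac{2 i \sqrt{2}}{278} = -27 + \frac{i \sqrt{2}}{139}$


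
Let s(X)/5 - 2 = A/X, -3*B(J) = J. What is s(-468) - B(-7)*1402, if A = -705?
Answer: -507593/156 ≈ -3253.8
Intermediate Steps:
B(J) = -J/3
s(X) = 10 - 3525/X (s(X) = 10 + 5*(-705/X) = 10 - 3525/X)
s(-468) - B(-7)*1402 = (10 - 3525/(-468)) - (-⅓*(-7))*1402 = (10 - 3525*(-1/468)) - 7*1402/3 = (10 + 1175/156) - 1*9814/3 = 2735/156 - 9814/3 = -507593/156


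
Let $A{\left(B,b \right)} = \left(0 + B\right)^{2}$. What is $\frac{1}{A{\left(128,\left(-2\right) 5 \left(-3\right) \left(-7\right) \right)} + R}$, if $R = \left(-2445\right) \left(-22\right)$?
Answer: $\frac{1}{70174} \approx 1.425 \cdot 10^{-5}$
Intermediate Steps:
$A{\left(B,b \right)} = B^{2}$
$R = 53790$
$\frac{1}{A{\left(128,\left(-2\right) 5 \left(-3\right) \left(-7\right) \right)} + R} = \frac{1}{128^{2} + 53790} = \frac{1}{16384 + 53790} = \frac{1}{70174}$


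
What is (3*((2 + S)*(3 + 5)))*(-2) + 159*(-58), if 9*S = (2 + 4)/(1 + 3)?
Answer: -9326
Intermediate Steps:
S = 1/6 (S = ((2 + 4)/(1 + 3))/9 = (6/4)/9 = (6*(1/4))/9 = (1/9)*(3/2) = 1/6 ≈ 0.16667)
(3*((2 + S)*(3 + 5)))*(-2) + 159*(-58) = (3*((2 + 1/6)*(3 + 5)))*(-2) + 159*(-58) = (3*((13/6)*8))*(-2) - 9222 = (3*(52/3))*(-2) - 9222 = 52*(-2) - 9222 = -104 - 9222 = -9326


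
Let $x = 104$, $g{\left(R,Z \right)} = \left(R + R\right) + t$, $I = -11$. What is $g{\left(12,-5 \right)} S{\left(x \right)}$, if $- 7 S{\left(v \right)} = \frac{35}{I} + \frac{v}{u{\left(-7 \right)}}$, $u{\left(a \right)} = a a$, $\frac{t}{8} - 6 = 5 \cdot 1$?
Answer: $\frac{9136}{539} \approx 16.95$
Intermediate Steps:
$t = 88$ ($t = 48 + 8 \cdot 5 \cdot 1 = 48 + 8 \cdot 5 = 48 + 40 = 88$)
$g{\left(R,Z \right)} = 88 + 2 R$ ($g{\left(R,Z \right)} = \left(R + R\right) + 88 = 2 R + 88 = 88 + 2 R$)
$u{\left(a \right)} = a^{2}$
$S{\left(v \right)} = \frac{5}{11} - \frac{v}{343}$ ($S{\left(v \right)} = - \frac{\frac{35}{-11} + \frac{v}{\left(-7\right)^{2}}}{7} = - \frac{35 \left(- \frac{1}{11}\right) + \frac{v}{49}}{7} = - \frac{- \frac{35}{11} + v \frac{1}{49}}{7} = - \frac{- \frac{35}{11} + \frac{v}{49}}{7} = \frac{5}{11} - \frac{v}{343}$)
$g{\left(12,-5 \right)} S{\left(x \right)} = \left(88 + 2 \cdot 12\right) \left(\frac{5}{11} - \frac{104}{343}\right) = \left(88 + 24\right) \left(\frac{5}{11} - \frac{104}{343}\right) = 112 \cdot \frac{571}{3773} = \frac{9136}{539}$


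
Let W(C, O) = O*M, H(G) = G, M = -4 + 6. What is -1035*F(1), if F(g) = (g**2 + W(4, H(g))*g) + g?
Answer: -4140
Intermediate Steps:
M = 2
W(C, O) = 2*O (W(C, O) = O*2 = 2*O)
F(g) = g + 3*g**2 (F(g) = (g**2 + (2*g)*g) + g = (g**2 + 2*g**2) + g = 3*g**2 + g = g + 3*g**2)
-1035*F(1) = -1035*(1 + 3*1) = -1035*(1 + 3) = -1035*4 = -4140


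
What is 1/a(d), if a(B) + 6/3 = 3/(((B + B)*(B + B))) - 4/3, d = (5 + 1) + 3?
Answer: -108/359 ≈ -0.30084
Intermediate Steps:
d = 9 (d = 6 + 3 = 9)
a(B) = -10/3 + 3/(4*B²) (a(B) = -2 + (3/(((B + B)*(B + B))) - 4/3) = -2 + (3/(((2*B)*(2*B))) - 4*⅓) = -2 + (3/((4*B²)) - 4/3) = -2 + (3*(1/(4*B²)) - 4/3) = -2 + (3/(4*B²) - 4/3) = -2 + (-4/3 + 3/(4*B²)) = -10/3 + 3/(4*B²))
1/a(d) = 1/(-10/3 + (¾)/9²) = 1/(-10/3 + (¾)*(1/81)) = 1/(-10/3 + 1/108) = 1/(-359/108) = -108/359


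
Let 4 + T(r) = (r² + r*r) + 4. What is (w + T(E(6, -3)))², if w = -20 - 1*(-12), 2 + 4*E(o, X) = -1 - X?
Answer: 64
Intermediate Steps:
E(o, X) = -¾ - X/4 (E(o, X) = -½ + (-1 - X)/4 = -½ + (-¼ - X/4) = -¾ - X/4)
T(r) = 2*r² (T(r) = -4 + ((r² + r*r) + 4) = -4 + ((r² + r²) + 4) = -4 + (2*r² + 4) = -4 + (4 + 2*r²) = 2*r²)
w = -8 (w = -20 + 12 = -8)
(w + T(E(6, -3)))² = (-8 + 2*(-¾ - ¼*(-3))²)² = (-8 + 2*(-¾ + ¾)²)² = (-8 + 2*0²)² = (-8 + 2*0)² = (-8 + 0)² = (-8)² = 64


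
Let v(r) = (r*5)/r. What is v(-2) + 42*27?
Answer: 1139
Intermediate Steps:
v(r) = 5 (v(r) = (5*r)/r = 5)
v(-2) + 42*27 = 5 + 42*27 = 5 + 1134 = 1139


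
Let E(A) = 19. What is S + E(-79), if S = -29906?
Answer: -29887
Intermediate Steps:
S + E(-79) = -29906 + 19 = -29887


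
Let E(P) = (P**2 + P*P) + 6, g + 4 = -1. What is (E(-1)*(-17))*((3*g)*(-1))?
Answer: -2040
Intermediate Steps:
g = -5 (g = -4 - 1 = -5)
E(P) = 6 + 2*P**2 (E(P) = (P**2 + P**2) + 6 = 2*P**2 + 6 = 6 + 2*P**2)
(E(-1)*(-17))*((3*g)*(-1)) = ((6 + 2*(-1)**2)*(-17))*((3*(-5))*(-1)) = ((6 + 2*1)*(-17))*(-15*(-1)) = ((6 + 2)*(-17))*15 = (8*(-17))*15 = -136*15 = -2040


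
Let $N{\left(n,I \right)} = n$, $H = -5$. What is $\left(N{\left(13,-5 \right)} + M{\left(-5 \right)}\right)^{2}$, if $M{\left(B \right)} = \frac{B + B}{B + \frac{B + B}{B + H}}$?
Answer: $\frac{961}{4} \approx 240.25$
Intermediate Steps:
$M{\left(B \right)} = \frac{2 B}{B + \frac{2 B}{-5 + B}}$ ($M{\left(B \right)} = \frac{B + B}{B + \frac{B + B}{B - 5}} = \frac{2 B}{B + \frac{2 B}{-5 + B}}$)
$\left(N{\left(13,-5 \right)} + M{\left(-5 \right)}\right)^{2} = \left(13 + \frac{2 \left(-5 - 5\right)}{-3 - 5}\right)^{2} = \left(13 + 2 \frac{1}{-8} \left(-10\right)\right)^{2} = \left(13 + 2 \left(- \frac{1}{8}\right) \left(-10\right)\right)^{2} = \left(13 + \frac{5}{2}\right)^{2} = \left(\frac{31}{2}\right)^{2} = \frac{961}{4}$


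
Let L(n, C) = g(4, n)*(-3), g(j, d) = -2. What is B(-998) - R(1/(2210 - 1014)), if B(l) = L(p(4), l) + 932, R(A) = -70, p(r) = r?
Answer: 1008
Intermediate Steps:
L(n, C) = 6 (L(n, C) = -2*(-3) = 6)
B(l) = 938 (B(l) = 6 + 932 = 938)
B(-998) - R(1/(2210 - 1014)) = 938 - 1*(-70) = 938 + 70 = 1008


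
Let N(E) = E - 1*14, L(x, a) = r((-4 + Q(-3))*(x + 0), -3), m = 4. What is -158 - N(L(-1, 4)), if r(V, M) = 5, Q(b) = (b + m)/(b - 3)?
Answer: -149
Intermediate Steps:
Q(b) = (4 + b)/(-3 + b) (Q(b) = (b + 4)/(b - 3) = (4 + b)/(-3 + b))
L(x, a) = 5
N(E) = -14 + E (N(E) = E - 14 = -14 + E)
-158 - N(L(-1, 4)) = -158 - (-14 + 5) = -158 - 1*(-9) = -158 + 9 = -149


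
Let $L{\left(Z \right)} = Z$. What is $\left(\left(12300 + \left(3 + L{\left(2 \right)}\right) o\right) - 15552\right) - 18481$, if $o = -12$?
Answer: $-21793$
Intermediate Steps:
$\left(\left(12300 + \left(3 + L{\left(2 \right)}\right) o\right) - 15552\right) - 18481 = \left(\left(12300 + \left(3 + 2\right) \left(-12\right)\right) - 15552\right) - 18481 = \left(\left(12300 + 5 \left(-12\right)\right) - 15552\right) - 18481 = \left(\left(12300 - 60\right) - 15552\right) - 18481 = \left(12240 - 15552\right) - 18481 = -3312 - 18481 = -21793$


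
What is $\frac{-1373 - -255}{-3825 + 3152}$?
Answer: $\frac{1118}{673} \approx 1.6612$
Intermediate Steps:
$\frac{-1373 - -255}{-3825 + 3152} = \frac{-1373 + 255}{-673} = \left(-1118\right) \left(- \frac{1}{673}\right) = \frac{1118}{673}$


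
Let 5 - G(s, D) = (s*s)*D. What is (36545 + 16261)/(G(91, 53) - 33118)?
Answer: -26403/236003 ≈ -0.11188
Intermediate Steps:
G(s, D) = 5 - D*s² (G(s, D) = 5 - s*s*D = 5 - s²*D = 5 - D*s²)
(36545 + 16261)/(G(91, 53) - 33118) = (36545 + 16261)/((5 - 1*53*91²) - 33118) = 52806/((5 - 1*53*8281) - 33118) = 52806/((5 - 438893) - 33118) = 52806/(-438888 - 33118) = 52806/(-472006) = 52806*(-1/472006) = -26403/236003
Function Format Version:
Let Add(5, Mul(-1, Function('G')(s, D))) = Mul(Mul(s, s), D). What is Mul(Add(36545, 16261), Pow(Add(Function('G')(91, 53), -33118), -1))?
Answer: Rational(-26403, 236003) ≈ -0.11188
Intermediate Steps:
Function('G')(s, D) = Add(5, Mul(-1, D, Pow(s, 2))) (Function('G')(s, D) = Add(5, Mul(-1, Mul(Mul(s, s), D))) = Add(5, Mul(-1, Mul(Pow(s, 2), D))) = Add(5, Mul(-1, Mul(D, Pow(s, 2)))) = Add(5, Mul(-1, D, Pow(s, 2))))
Mul(Add(36545, 16261), Pow(Add(Function('G')(91, 53), -33118), -1)) = Mul(Add(36545, 16261), Pow(Add(Add(5, Mul(-1, 53, Pow(91, 2))), -33118), -1)) = Mul(52806, Pow(Add(Add(5, Mul(-1, 53, 8281)), -33118), -1)) = Mul(52806, Pow(Add(Add(5, -438893), -33118), -1)) = Mul(52806, Pow(Add(-438888, -33118), -1)) = Mul(52806, Pow(-472006, -1)) = Mul(52806, Rational(-1, 472006)) = Rational(-26403, 236003)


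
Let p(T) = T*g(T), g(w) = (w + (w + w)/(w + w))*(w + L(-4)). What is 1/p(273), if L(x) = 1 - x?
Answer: 1/20794956 ≈ 4.8089e-8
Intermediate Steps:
g(w) = (1 + w)*(5 + w) (g(w) = (w + (w + w)/(w + w))*(w + (1 - 1*(-4))) = (w + (2*w)/((2*w)))*(w + (1 + 4)) = (w + (2*w)*(1/(2*w)))*(w + 5) = (w + 1)*(5 + w) = (1 + w)*(5 + w))
p(T) = T*(5 + T² + 6*T)
1/p(273) = 1/(273*(5 + 273² + 6*273)) = 1/(273*(5 + 74529 + 1638)) = 1/(273*76172) = 1/20794956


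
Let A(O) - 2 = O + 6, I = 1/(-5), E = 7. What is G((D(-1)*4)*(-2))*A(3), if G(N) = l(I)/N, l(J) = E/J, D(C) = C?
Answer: -385/8 ≈ -48.125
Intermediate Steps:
I = -⅕ ≈ -0.20000
l(J) = 7/J
A(O) = 8 + O (A(O) = 2 + (O + 6) = 2 + (6 + O) = 8 + O)
G(N) = -35/N (G(N) = (7/(-⅕))/N = (7*(-5))/N = -35/N)
G((D(-1)*4)*(-2))*A(3) = (-35/(-1*4*(-2)))*(8 + 3) = -35/((-4*(-2)))*11 = -35/8*11 = -385/8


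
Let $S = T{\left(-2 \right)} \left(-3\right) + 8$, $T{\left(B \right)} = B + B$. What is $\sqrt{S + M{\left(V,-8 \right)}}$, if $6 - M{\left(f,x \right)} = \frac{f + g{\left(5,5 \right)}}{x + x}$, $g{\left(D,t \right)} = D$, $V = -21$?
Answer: $5$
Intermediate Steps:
$T{\left(B \right)} = 2 B$
$M{\left(f,x \right)} = 6 - \frac{5 + f}{2 x}$ ($M{\left(f,x \right)} = 6 - \frac{f + 5}{x + x} = 6 - \frac{5 + f}{2 x}$)
$S = 20$ ($S = 2 \left(-2\right) \left(-3\right) + 8 = \left(-4\right) \left(-3\right) + 8 = 12 + 8 = 20$)
$\sqrt{S + M{\left(V,-8 \right)}} = \sqrt{20 + \frac{-5 - -21 + 12 \left(-8\right)}{2 \left(-8\right)}} = \sqrt{20 + \frac{1}{2} \left(- \frac{1}{8}\right) \left(-5 + 21 - 96\right)} = \sqrt{20 + \frac{1}{2} \left(- \frac{1}{8}\right) \left(-80\right)} = \sqrt{20 + 5} = \sqrt{25} = 5$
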